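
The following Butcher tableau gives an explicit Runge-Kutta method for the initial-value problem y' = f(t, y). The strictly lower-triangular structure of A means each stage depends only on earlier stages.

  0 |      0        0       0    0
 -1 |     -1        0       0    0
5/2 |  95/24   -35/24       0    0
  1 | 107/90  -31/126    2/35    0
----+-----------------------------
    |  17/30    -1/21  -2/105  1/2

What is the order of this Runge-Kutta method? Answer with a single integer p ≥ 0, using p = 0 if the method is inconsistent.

b = (17/30, -1/21, -2/105, 1/2)
c = (0, -1, 5/2, 1)
Ac = (0, 0, 35/24, 7/18)
Σ b_i: 17/30·1 + (-1/21)·1 + (-2/105)·1 + 1/2·1 = 1 ✓
b·c: (-1/21)·(-1) + (-2/105)·5/2 + 1/2·1 = 1/2 ✓
b·c²: (-1/21)·1 + (-2/105)·25/4 + 1/2·1 = 1/3 ✓
b·Ac: (-2/105)·35/24 + 1/2·7/18 = 1/6 ✓
b·c³: (-1/21)·(-1) + (-2/105)·125/8 + 1/2·1 = 1/4 ✓
b·(c∘Ac): (-2/105)·175/48 + 1/2·7/18 = 1/8 ✓
b·Ac²: (-2/105)·(-35/24) + 1/2·1/9 = 1/12 ✓
b·A²c: 1/2·1/12 = 1/24 ✓; 4 stages ⇒ order 4.

4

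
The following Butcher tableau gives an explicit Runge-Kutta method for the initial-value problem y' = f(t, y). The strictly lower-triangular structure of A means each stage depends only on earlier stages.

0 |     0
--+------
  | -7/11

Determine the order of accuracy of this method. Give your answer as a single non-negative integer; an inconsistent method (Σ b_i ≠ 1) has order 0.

b = (-7/11)
c = (0)
Σ b_i: (-7/11)·1 = -7/11 ≠ 1 ⇒ order 0.

0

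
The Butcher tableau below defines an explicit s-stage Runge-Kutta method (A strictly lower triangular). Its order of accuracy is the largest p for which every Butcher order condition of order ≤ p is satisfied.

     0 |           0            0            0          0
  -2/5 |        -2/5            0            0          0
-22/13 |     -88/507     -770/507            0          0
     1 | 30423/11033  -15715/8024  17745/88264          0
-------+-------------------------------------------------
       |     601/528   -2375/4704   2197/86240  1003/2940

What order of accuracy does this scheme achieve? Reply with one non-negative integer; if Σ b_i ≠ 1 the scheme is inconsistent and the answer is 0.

4

b = (601/528, -2375/4704, 2197/86240, 1003/2940)
c = (0, -2/5, -22/13, 1)
Ac = (0, 0, 308/507, 889/2006)
Σ b_i: 601/528·1 + (-2375/4704)·1 + 2197/86240·1 + 1003/2940·1 = 1 ✓
b·c: (-2375/4704)·(-2/5) + 2197/86240·(-22/13) + 1003/2940·1 = 1/2 ✓
b·c²: (-2375/4704)·4/25 + 2197/86240·484/169 + 1003/2940·1 = 1/3 ✓
b·Ac: 2197/86240·308/507 + 1003/2940·889/2006 = 1/6 ✓
b·c³: (-2375/4704)·(-8/125) + 2197/86240·(-10648/2197) + 1003/2940·1 = 1/4 ✓
b·(c∘Ac): 2197/86240·(-6776/6591) + 1003/2940·889/2006 = 1/8 ✓
b·Ac²: 2197/86240·(-616/2535) + 1003/2940·1316/5015 = 1/12 ✓
b·A²c: 1003/2940·245/2006 = 1/24 ✓; 4 stages ⇒ order 4.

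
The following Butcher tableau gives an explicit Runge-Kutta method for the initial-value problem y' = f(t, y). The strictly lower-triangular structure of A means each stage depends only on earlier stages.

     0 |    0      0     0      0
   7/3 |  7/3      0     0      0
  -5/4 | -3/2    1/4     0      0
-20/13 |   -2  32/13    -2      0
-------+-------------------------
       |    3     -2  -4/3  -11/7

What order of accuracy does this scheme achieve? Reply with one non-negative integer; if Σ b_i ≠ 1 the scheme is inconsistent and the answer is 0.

0

b = (3, -2, -4/3, -11/7)
c = (0, 7/3, -5/4, -20/13)
Ac = (0, 0, 7/12, 643/78)
Σ b_i: 3·1 + (-2)·1 + (-4/3)·1 + (-11/7)·1 = -40/21 ≠ 1 ⇒ order 0.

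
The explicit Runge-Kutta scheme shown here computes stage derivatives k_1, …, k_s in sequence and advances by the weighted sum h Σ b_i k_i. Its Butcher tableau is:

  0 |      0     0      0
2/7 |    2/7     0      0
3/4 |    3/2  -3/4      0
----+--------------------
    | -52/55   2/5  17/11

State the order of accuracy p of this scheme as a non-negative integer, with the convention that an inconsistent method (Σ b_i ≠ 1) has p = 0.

b = (-52/55, 2/5, 17/11)
c = (0, 2/7, 3/4)
Ac = (0, 0, -3/14)
Σ b_i: (-52/55)·1 + 2/5·1 + 17/11·1 = 1 ✓
b·c: 2/5·2/7 + 17/11·3/4 = 1961/1540 ≠ 1/2 ⇒ order 1.

1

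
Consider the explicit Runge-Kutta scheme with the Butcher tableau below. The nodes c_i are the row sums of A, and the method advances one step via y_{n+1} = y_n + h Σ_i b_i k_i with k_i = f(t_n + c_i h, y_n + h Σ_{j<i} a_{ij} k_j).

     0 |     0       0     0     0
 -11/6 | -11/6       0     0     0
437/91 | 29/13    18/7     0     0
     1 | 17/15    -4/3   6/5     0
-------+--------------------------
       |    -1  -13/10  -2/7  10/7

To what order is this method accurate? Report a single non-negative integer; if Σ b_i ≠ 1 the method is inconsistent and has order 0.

0

b = (-1, -13/10, -2/7, 10/7)
c = (0, -11/6, 437/91, 1)
Ac = (0, 0, -33/7, 33608/4095)
Σ b_i: (-1)·1 + (-13/10)·1 + (-2/7)·1 + 10/7·1 = -81/70 ≠ 1 ⇒ order 0.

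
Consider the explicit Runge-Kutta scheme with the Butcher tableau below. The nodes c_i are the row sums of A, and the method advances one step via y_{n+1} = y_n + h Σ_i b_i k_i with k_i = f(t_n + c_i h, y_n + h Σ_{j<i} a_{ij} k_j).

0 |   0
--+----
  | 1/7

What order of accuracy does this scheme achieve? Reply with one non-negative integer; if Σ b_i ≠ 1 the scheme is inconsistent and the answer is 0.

0

b = (1/7)
c = (0)
Σ b_i: 1/7·1 = 1/7 ≠ 1 ⇒ order 0.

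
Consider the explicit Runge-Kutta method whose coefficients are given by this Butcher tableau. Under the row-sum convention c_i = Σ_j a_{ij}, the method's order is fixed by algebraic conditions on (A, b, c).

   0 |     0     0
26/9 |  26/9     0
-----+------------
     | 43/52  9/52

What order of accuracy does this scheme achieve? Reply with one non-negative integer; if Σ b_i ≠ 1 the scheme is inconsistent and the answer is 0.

b = (43/52, 9/52)
c = (0, 26/9)
Σ b_i: 43/52·1 + 9/52·1 = 1 ✓
b·c: 9/52·26/9 = 1/2 ✓; 2 stages ⇒ order 2.

2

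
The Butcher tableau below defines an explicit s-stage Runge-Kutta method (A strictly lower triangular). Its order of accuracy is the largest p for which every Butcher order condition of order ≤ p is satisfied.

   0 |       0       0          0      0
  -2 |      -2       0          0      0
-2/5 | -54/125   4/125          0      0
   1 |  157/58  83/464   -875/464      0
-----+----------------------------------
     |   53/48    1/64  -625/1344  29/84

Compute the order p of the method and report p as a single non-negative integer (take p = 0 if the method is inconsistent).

b = (53/48, 1/64, -625/1344, 29/84)
c = (0, -2, -2/5, 1)
Ac = (0, 0, -8/125, 23/58)
Σ b_i: 53/48·1 + 1/64·1 + (-625/1344)·1 + 29/84·1 = 1 ✓
b·c: 1/64·(-2) + (-625/1344)·(-2/5) + 29/84·1 = 1/2 ✓
b·c²: 1/64·4 + (-625/1344)·4/25 + 29/84·1 = 1/3 ✓
b·Ac: (-625/1344)·(-8/125) + 29/84·23/58 = 1/6 ✓
b·c³: 1/64·(-8) + (-625/1344)·(-8/125) + 29/84·1 = 1/4 ✓
b·(c∘Ac): (-625/1344)·16/625 + 29/84·23/58 = 1/8 ✓
b·Ac²: (-625/1344)·16/125 + 29/84·12/29 = 1/12 ✓
b·A²c: 29/84·7/58 = 1/24 ✓; 4 stages ⇒ order 4.

4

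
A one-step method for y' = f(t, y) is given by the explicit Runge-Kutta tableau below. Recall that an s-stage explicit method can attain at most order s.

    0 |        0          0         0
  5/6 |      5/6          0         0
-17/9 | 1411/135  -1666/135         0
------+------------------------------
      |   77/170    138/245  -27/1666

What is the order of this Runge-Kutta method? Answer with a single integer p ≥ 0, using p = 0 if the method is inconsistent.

3

b = (77/170, 138/245, -27/1666)
c = (0, 5/6, -17/9)
Ac = (0, 0, -833/81)
Σ b_i: 77/170·1 + 138/245·1 + (-27/1666)·1 = 1 ✓
b·c: 138/245·5/6 + (-27/1666)·(-17/9) = 1/2 ✓
b·c²: 138/245·25/36 + (-27/1666)·289/81 = 1/3 ✓
b·Ac: (-27/1666)·(-833/81) = 1/6 ✓; 3 stages ⇒ order 3.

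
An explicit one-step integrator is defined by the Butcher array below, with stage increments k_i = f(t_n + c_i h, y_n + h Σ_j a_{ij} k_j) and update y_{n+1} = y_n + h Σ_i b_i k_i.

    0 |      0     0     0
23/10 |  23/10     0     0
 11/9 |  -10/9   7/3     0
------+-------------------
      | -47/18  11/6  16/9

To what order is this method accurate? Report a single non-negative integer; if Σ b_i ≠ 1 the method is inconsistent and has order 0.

b = (-47/18, 11/6, 16/9)
c = (0, 23/10, 11/9)
Ac = (0, 0, 161/30)
Σ b_i: (-47/18)·1 + 11/6·1 + 16/9·1 = 1 ✓
b·c: 11/6·23/10 + 16/9·11/9 = 10351/1620 ≠ 1/2 ⇒ order 1.

1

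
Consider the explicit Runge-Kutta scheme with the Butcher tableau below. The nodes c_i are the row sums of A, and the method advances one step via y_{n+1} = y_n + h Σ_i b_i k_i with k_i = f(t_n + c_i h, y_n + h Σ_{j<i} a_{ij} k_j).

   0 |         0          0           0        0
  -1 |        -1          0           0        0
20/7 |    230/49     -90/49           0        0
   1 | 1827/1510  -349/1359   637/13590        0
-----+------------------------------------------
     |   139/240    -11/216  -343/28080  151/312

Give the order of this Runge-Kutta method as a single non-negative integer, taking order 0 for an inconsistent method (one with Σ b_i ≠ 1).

4

b = (139/240, -11/216, -343/28080, 151/312)
c = (0, -1, 20/7, 1)
Ac = (0, 0, 90/49, 59/151)
Σ b_i: 139/240·1 + (-11/216)·1 + (-343/28080)·1 + 151/312·1 = 1 ✓
b·c: (-11/216)·(-1) + (-343/28080)·20/7 + 151/312·1 = 1/2 ✓
b·c²: (-11/216)·1 + (-343/28080)·400/49 + 151/312·1 = 1/3 ✓
b·Ac: (-343/28080)·90/49 + 151/312·59/151 = 1/6 ✓
b·c³: (-11/216)·(-1) + (-343/28080)·8000/343 + 151/312·1 = 1/4 ✓
b·(c∘Ac): (-343/28080)·1800/343 + 151/312·59/151 = 1/8 ✓
b·Ac²: (-343/28080)·(-90/49) + 151/312·19/151 = 1/12 ✓
b·A²c: 151/312·13/151 = 1/24 ✓; 4 stages ⇒ order 4.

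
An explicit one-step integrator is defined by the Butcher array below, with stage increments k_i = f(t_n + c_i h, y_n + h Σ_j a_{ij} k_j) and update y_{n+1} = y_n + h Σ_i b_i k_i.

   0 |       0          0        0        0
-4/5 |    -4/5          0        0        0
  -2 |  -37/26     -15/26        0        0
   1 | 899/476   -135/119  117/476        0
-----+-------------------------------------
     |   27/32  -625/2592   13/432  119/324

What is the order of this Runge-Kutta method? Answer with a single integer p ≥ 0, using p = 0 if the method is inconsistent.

b = (27/32, -625/2592, 13/432, 119/324)
c = (0, -4/5, -2, 1)
Ac = (0, 0, 6/13, 99/238)
Σ b_i: 27/32·1 + (-625/2592)·1 + 13/432·1 + 119/324·1 = 1 ✓
b·c: (-625/2592)·(-4/5) + 13/432·(-2) + 119/324·1 = 1/2 ✓
b·c²: (-625/2592)·16/25 + 13/432·4 + 119/324·1 = 1/3 ✓
b·Ac: 13/432·6/13 + 119/324·99/238 = 1/6 ✓
b·c³: (-625/2592)·(-64/125) + 13/432·(-8) + 119/324·1 = 1/4 ✓
b·(c∘Ac): 13/432·(-12/13) + 119/324·99/238 = 1/8 ✓
b·Ac²: 13/432·(-24/65) + 119/324·9/35 = 1/12 ✓
b·A²c: 119/324·27/238 = 1/24 ✓; 4 stages ⇒ order 4.

4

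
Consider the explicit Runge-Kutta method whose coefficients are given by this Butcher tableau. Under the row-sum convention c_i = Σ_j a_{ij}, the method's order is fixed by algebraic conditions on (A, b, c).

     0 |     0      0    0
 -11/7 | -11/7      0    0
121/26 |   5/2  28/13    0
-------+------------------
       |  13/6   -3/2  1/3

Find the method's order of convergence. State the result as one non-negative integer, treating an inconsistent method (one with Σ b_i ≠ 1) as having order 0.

b = (13/6, -3/2, 1/3)
c = (0, -11/7, 121/26)
Ac = (0, 0, -44/13)
Σ b_i: 13/6·1 + (-3/2)·1 + 1/3·1 = 1 ✓
b·c: (-3/2)·(-11/7) + 1/3·121/26 = 1067/273 ≠ 1/2 ⇒ order 1.

1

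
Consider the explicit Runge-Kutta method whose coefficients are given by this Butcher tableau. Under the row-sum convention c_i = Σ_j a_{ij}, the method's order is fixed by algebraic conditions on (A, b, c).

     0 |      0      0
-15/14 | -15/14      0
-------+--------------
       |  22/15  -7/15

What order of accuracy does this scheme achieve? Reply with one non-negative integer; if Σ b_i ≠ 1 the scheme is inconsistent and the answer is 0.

2

b = (22/15, -7/15)
c = (0, -15/14)
Σ b_i: 22/15·1 + (-7/15)·1 = 1 ✓
b·c: (-7/15)·(-15/14) = 1/2 ✓; 2 stages ⇒ order 2.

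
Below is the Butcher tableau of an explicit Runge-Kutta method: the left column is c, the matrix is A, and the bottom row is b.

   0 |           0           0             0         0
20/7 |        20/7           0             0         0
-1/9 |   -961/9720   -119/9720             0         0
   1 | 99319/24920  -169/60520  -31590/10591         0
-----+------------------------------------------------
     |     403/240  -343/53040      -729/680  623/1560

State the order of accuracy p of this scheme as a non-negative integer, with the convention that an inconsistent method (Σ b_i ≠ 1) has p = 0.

4

b = (403/240, -343/53040, -729/680, 623/1560)
c = (0, 20/7, -1/9, 1)
Ac = (0, 0, -17/486, 403/1246)
Σ b_i: 403/240·1 + (-343/53040)·1 + (-729/680)·1 + 623/1560·1 = 1 ✓
b·c: (-343/53040)·20/7 + (-729/680)·(-1/9) + 623/1560·1 = 1/2 ✓
b·c²: (-343/53040)·400/49 + (-729/680)·1/81 + 623/1560·1 = 1/3 ✓
b·Ac: (-729/680)·(-17/486) + 623/1560·403/1246 = 1/6 ✓
b·c³: (-343/53040)·8000/343 + (-729/680)·(-1/729) + 623/1560·1 = 1/4 ✓
b·(c∘Ac): (-729/680)·17/4374 + 623/1560·403/1246 = 1/8 ✓
b·Ac²: (-729/680)·(-170/1701) + 623/1560·(-260/4361) = 1/12 ✓
b·A²c: 623/1560·65/623 = 1/24 ✓; 4 stages ⇒ order 4.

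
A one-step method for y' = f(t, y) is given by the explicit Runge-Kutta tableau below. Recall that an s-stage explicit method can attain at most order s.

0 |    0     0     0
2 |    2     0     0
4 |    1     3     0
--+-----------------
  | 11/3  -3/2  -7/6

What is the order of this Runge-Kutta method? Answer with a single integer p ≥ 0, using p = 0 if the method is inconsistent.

1

b = (11/3, -3/2, -7/6)
c = (0, 2, 4)
Ac = (0, 0, 6)
Σ b_i: 11/3·1 + (-3/2)·1 + (-7/6)·1 = 1 ✓
b·c: (-3/2)·2 + (-7/6)·4 = -23/3 ≠ 1/2 ⇒ order 1.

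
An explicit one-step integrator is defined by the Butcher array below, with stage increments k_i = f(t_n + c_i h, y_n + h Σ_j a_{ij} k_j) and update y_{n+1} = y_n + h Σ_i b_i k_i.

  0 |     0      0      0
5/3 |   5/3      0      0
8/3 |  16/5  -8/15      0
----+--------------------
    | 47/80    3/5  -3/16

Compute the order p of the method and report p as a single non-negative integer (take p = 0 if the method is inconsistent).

3

b = (47/80, 3/5, -3/16)
c = (0, 5/3, 8/3)
Ac = (0, 0, -8/9)
Σ b_i: 47/80·1 + 3/5·1 + (-3/16)·1 = 1 ✓
b·c: 3/5·5/3 + (-3/16)·8/3 = 1/2 ✓
b·c²: 3/5·25/9 + (-3/16)·64/9 = 1/3 ✓
b·Ac: (-3/16)·(-8/9) = 1/6 ✓; 3 stages ⇒ order 3.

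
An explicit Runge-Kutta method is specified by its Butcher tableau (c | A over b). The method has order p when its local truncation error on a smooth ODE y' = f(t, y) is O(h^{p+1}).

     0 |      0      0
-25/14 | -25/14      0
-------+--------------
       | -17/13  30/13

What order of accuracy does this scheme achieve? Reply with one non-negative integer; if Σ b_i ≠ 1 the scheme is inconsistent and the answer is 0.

1

b = (-17/13, 30/13)
c = (0, -25/14)
Σ b_i: (-17/13)·1 + 30/13·1 = 1 ✓
b·c: 30/13·(-25/14) = -375/91 ≠ 1/2 ⇒ order 1.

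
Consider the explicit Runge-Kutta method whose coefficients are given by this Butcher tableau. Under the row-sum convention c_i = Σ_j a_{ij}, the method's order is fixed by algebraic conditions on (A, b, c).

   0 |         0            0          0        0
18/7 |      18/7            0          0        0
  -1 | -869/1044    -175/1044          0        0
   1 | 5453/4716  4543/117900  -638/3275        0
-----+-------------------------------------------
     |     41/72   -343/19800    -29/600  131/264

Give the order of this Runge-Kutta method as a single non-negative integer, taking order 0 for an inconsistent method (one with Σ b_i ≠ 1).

4

b = (41/72, -343/19800, -29/600, 131/264)
c = (0, 18/7, -1, 1)
Ac = (0, 0, -25/58, 77/262)
Σ b_i: 41/72·1 + (-343/19800)·1 + (-29/600)·1 + 131/264·1 = 1 ✓
b·c: (-343/19800)·18/7 + (-29/600)·(-1) + 131/264·1 = 1/2 ✓
b·c²: (-343/19800)·324/49 + (-29/600)·1 + 131/264·1 = 1/3 ✓
b·Ac: (-29/600)·(-25/58) + 131/264·77/262 = 1/6 ✓
b·c³: (-343/19800)·5832/343 + (-29/600)·(-1) + 131/264·1 = 1/4 ✓
b·(c∘Ac): (-29/600)·25/58 + 131/264·77/262 = 1/8 ✓
b·Ac²: (-29/600)·(-225/203) + 131/264·55/917 = 1/12 ✓
b·A²c: 131/264·11/131 = 1/24 ✓; 4 stages ⇒ order 4.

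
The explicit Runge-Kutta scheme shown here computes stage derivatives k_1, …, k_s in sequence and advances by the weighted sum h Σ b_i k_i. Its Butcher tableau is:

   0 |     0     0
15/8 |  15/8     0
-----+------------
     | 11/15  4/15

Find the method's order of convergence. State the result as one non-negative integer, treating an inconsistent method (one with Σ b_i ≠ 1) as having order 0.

b = (11/15, 4/15)
c = (0, 15/8)
Σ b_i: 11/15·1 + 4/15·1 = 1 ✓
b·c: 4/15·15/8 = 1/2 ✓; 2 stages ⇒ order 2.

2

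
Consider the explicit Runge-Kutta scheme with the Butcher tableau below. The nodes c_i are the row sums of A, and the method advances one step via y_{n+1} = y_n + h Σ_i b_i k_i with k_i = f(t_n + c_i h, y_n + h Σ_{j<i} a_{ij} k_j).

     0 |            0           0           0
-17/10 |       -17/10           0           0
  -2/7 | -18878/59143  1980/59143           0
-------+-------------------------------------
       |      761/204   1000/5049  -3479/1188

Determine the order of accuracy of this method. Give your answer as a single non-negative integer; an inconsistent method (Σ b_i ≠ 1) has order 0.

3

b = (761/204, 1000/5049, -3479/1188)
c = (0, -17/10, -2/7)
Ac = (0, 0, -198/3479)
Σ b_i: 761/204·1 + 1000/5049·1 + (-3479/1188)·1 = 1 ✓
b·c: 1000/5049·(-17/10) + (-3479/1188)·(-2/7) = 1/2 ✓
b·c²: 1000/5049·289/100 + (-3479/1188)·4/49 = 1/3 ✓
b·Ac: (-3479/1188)·(-198/3479) = 1/6 ✓; 3 stages ⇒ order 3.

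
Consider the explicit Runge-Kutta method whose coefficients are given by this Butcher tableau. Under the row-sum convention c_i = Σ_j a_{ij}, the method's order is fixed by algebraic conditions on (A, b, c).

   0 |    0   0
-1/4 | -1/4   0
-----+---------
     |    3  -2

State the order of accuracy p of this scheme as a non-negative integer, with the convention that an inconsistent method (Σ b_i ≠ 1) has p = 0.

2

b = (3, -2)
c = (0, -1/4)
Σ b_i: 3·1 + (-2)·1 = 1 ✓
b·c: (-2)·(-1/4) = 1/2 ✓; 2 stages ⇒ order 2.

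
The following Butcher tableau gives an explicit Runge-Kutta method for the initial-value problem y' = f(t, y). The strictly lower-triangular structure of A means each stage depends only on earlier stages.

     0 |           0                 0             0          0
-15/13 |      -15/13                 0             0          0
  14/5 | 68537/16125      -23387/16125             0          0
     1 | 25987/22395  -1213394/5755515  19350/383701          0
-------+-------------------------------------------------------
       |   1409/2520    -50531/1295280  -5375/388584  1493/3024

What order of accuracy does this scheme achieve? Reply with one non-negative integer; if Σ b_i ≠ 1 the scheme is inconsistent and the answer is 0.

4

b = (1409/2520, -50531/1295280, -5375/388584, 1493/3024)
c = (0, -15/13, 14/5, 1)
Ac = (0, 0, 1799/1075, 574/1493)
Σ b_i: 1409/2520·1 + (-50531/1295280)·1 + (-5375/388584)·1 + 1493/3024·1 = 1 ✓
b·c: (-50531/1295280)·(-15/13) + (-5375/388584)·14/5 + 1493/3024·1 = 1/2 ✓
b·c²: (-50531/1295280)·225/169 + (-5375/388584)·196/25 + 1493/3024·1 = 1/3 ✓
b·Ac: (-5375/388584)·1799/1075 + 1493/3024·574/1493 = 1/6 ✓
b·c³: (-50531/1295280)·(-3375/2197) + (-5375/388584)·2744/125 + 1493/3024·1 = 1/4 ✓
b·(c∘Ac): (-5375/388584)·25186/5375 + 1493/3024·574/1493 = 1/8 ✓
b·Ac²: (-5375/388584)·(-5397/2795) + 1493/3024·2226/19409 = 1/12 ✓
b·A²c: 1493/3024·126/1493 = 1/24 ✓; 4 stages ⇒ order 4.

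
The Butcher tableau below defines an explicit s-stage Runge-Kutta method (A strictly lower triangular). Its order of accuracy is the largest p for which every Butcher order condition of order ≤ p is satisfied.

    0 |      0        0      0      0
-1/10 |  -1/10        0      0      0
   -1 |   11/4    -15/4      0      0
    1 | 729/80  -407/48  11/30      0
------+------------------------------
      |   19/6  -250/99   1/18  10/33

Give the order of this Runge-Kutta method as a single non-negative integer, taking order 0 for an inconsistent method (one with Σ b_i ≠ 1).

b = (19/6, -250/99, 1/18, 10/33)
c = (0, -1/10, -1, 1)
Ac = (0, 0, 3/8, 77/160)
Σ b_i: 19/6·1 + (-250/99)·1 + 1/18·1 + 10/33·1 = 1 ✓
b·c: (-250/99)·(-1/10) + 1/18·(-1) + 10/33·1 = 1/2 ✓
b·c²: (-250/99)·1/100 + 1/18·1 + 10/33·1 = 1/3 ✓
b·Ac: 1/18·3/8 + 10/33·77/160 = 1/6 ✓
b·c³: (-250/99)·(-1/1000) + 1/18·(-1) + 10/33·1 = 1/4 ✓
b·(c∘Ac): 1/18·(-3/8) + 10/33·77/160 = 1/8 ✓
b·Ac²: 1/18·(-3/80) + 10/33·451/1600 = 1/12 ✓
b·A²c: 10/33·11/80 = 1/24 ✓; 4 stages ⇒ order 4.

4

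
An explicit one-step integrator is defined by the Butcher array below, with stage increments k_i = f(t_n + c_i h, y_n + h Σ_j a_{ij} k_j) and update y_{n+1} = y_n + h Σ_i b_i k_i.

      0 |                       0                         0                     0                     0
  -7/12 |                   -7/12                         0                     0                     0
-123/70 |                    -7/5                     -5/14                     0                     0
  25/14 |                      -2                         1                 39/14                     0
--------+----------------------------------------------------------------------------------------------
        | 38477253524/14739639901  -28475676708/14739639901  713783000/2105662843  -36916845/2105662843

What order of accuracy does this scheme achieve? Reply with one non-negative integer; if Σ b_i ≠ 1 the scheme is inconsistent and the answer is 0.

3

b = (38477253524/14739639901, -28475676708/14739639901, 713783000/2105662843, -36916845/2105662843)
c = (0, -7/12, -123/70, 25/14)
Ac = (0, 0, 5/24, -8053/1470)
Σ b_i: 38477253524/14739639901·1 + (-28475676708/14739639901)·1 + 713783000/2105662843·1 + (-36916845/2105662843)·1 = 1 ✓
b·c: (-28475676708/14739639901)·(-7/12) + 713783000/2105662843·(-123/70) + (-36916845/2105662843)·25/14 = 1/2 ✓
b·c²: (-28475676708/14739639901)·49/144 + 713783000/2105662843·15129/4900 + (-36916845/2105662843)·625/196 = 1/3 ✓
b·Ac: 713783000/2105662843·5/24 + (-36916845/2105662843)·(-8053/1470) = 1/6 ✓
b·c³: (-28475676708/14739639901)·(-343/1728) + 713783000/2105662843·(-1860867/343000) + (-36916845/2105662843)·15625/2744 = -3301409337829/2122508145744 ≠ 1/4 ⇒ order 3.
b·(c∘Ac): 713783000/2105662843·(-41/112) + (-36916845/2105662843)·(-40265/4116) = 2795675025/58958559604 ≠ 1/8
b·Ac²: 713783000/2105662843·(-35/288) + (-36916845/2105662843)·11040733/1234800 = -2100820776673/10612540728720 ≠ 1/12
b·A²c: (-36916845/2105662843)·65/112 = -342799275/33690605488 ≠ 1/24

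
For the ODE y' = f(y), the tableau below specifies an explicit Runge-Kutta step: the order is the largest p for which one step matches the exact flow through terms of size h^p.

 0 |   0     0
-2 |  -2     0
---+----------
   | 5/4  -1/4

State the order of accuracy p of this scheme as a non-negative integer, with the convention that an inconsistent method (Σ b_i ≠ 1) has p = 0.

2

b = (5/4, -1/4)
c = (0, -2)
Σ b_i: 5/4·1 + (-1/4)·1 = 1 ✓
b·c: (-1/4)·(-2) = 1/2 ✓; 2 stages ⇒ order 2.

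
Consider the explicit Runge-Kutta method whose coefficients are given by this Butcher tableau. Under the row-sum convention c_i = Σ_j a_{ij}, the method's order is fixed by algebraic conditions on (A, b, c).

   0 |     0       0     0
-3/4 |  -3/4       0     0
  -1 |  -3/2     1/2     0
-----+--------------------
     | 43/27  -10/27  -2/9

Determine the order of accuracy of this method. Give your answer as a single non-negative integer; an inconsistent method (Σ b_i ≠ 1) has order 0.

b = (43/27, -10/27, -2/9)
c = (0, -3/4, -1)
Ac = (0, 0, -3/8)
Σ b_i: 43/27·1 + (-10/27)·1 + (-2/9)·1 = 1 ✓
b·c: (-10/27)·(-3/4) + (-2/9)·(-1) = 1/2 ✓
b·c²: (-10/27)·9/16 + (-2/9)·1 = -31/72 ≠ 1/3 ⇒ order 2.
b·Ac: (-2/9)·(-3/8) = 1/12 ≠ 1/6

2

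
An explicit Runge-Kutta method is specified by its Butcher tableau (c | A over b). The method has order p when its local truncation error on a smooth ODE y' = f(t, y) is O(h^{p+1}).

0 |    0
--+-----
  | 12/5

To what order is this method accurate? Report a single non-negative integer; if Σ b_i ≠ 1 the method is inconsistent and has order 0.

b = (12/5)
c = (0)
Σ b_i: 12/5·1 = 12/5 ≠ 1 ⇒ order 0.

0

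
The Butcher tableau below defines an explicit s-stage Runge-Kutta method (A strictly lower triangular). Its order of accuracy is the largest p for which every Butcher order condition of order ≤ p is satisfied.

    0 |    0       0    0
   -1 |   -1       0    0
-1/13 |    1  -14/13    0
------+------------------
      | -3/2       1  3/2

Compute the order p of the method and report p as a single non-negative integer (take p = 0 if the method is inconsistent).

b = (-3/2, 1, 3/2)
c = (0, -1, -1/13)
Ac = (0, 0, 14/13)
Σ b_i: (-3/2)·1 + 1·1 + 3/2·1 = 1 ✓
b·c: 1·(-1) + 3/2·(-1/13) = -29/26 ≠ 1/2 ⇒ order 1.

1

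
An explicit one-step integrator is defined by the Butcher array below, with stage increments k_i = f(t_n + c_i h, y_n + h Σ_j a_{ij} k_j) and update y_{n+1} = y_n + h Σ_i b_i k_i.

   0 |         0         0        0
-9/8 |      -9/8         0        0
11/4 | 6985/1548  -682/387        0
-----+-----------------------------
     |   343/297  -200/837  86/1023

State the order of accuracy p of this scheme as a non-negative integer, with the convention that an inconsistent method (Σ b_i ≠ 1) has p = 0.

3

b = (343/297, -200/837, 86/1023)
c = (0, -9/8, 11/4)
Ac = (0, 0, 341/172)
Σ b_i: 343/297·1 + (-200/837)·1 + 86/1023·1 = 1 ✓
b·c: (-200/837)·(-9/8) + 86/1023·11/4 = 1/2 ✓
b·c²: (-200/837)·81/64 + 86/1023·121/16 = 1/3 ✓
b·Ac: 86/1023·341/172 = 1/6 ✓; 3 stages ⇒ order 3.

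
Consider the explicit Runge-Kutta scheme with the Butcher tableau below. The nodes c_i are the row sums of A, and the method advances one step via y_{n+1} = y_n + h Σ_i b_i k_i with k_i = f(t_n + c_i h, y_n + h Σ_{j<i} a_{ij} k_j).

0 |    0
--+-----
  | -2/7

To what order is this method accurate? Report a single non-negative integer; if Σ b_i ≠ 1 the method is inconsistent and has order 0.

0

b = (-2/7)
c = (0)
Σ b_i: (-2/7)·1 = -2/7 ≠ 1 ⇒ order 0.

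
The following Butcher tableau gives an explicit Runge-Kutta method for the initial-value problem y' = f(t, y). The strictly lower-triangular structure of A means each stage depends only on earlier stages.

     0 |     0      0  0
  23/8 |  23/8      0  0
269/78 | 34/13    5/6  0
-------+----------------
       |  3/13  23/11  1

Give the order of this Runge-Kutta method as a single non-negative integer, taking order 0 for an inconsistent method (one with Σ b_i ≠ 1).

0

b = (3/13, 23/11, 1)
c = (0, 23/8, 269/78)
Ac = (0, 0, 115/48)
Σ b_i: 3/13·1 + 23/11·1 + 1·1 = 475/143 ≠ 1 ⇒ order 0.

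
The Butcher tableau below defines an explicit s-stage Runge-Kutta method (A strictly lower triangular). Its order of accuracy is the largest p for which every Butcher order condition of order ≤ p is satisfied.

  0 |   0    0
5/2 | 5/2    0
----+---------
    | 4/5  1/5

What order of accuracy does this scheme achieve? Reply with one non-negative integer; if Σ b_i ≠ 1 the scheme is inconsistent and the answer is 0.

2

b = (4/5, 1/5)
c = (0, 5/2)
Σ b_i: 4/5·1 + 1/5·1 = 1 ✓
b·c: 1/5·5/2 = 1/2 ✓; 2 stages ⇒ order 2.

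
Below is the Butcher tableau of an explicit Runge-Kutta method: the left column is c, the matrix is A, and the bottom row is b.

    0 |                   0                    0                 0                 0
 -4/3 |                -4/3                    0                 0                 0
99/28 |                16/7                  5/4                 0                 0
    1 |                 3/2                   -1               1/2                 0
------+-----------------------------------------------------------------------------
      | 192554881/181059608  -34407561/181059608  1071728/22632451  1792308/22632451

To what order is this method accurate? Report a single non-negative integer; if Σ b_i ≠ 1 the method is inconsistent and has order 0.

b = (192554881/181059608, -34407561/181059608, 1071728/22632451, 1792308/22632451)
c = (0, -4/3, 99/28, 1)
Ac = (0, 0, -5/3, 521/168)
Σ b_i: 192554881/181059608·1 + (-34407561/181059608)·1 + 1071728/22632451·1 + 1792308/22632451·1 = 1 ✓
b·c: (-34407561/181059608)·(-4/3) + 1071728/22632451·99/28 + 1792308/22632451·1 = 1/2 ✓
b·c²: (-34407561/181059608)·16/9 + 1071728/22632451·9801/784 + 1792308/22632451·1 = 1/3 ✓
b·Ac: 1071728/22632451·(-5/3) + 1792308/22632451·521/168 = 1/6 ✓
b·c³: (-34407561/181059608)·(-64/27) + 1071728/22632451·970299/21952 + 1792308/22632451·1 = 14958348101/5703377652 ≠ 1/4 ⇒ order 3.
b·(c∘Ac): 1071728/22632451·(-165/28) + 1792308/22632451·521/168 = -1514503/45264902 ≠ 1/8
b·Ac²: 1071728/22632451·20/9 + 1792308/22632451·63121/14112 = 5240773691/11406755304 ≠ 1/12
b·A²c: 1792308/22632451·(-5/6) = -1493590/22632451 ≠ 1/24

3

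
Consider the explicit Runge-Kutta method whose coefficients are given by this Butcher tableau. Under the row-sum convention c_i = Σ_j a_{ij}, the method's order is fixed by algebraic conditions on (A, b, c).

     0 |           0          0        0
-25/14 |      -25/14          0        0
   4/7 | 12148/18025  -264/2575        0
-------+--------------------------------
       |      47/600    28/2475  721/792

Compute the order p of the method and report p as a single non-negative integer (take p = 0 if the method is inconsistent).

b = (47/600, 28/2475, 721/792)
c = (0, -25/14, 4/7)
Ac = (0, 0, 132/721)
Σ b_i: 47/600·1 + 28/2475·1 + 721/792·1 = 1 ✓
b·c: 28/2475·(-25/14) + 721/792·4/7 = 1/2 ✓
b·c²: 28/2475·625/196 + 721/792·16/49 = 1/3 ✓
b·Ac: 721/792·132/721 = 1/6 ✓; 3 stages ⇒ order 3.

3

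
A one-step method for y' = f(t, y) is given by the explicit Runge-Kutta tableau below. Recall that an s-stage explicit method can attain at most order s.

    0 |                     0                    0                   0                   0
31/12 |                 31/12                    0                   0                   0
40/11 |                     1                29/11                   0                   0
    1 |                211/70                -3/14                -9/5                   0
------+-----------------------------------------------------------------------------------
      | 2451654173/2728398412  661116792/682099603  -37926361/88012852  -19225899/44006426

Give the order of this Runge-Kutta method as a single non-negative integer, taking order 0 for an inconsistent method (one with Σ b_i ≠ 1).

3

b = (2451654173/2728398412, 661116792/682099603, -37926361/88012852, -19225899/44006426)
c = (0, 31/12, 40/11, 1)
Ac = (0, 0, 899/132, -4373/616)
Σ b_i: 2451654173/2728398412·1 + 661116792/682099603·1 + (-37926361/88012852)·1 + (-19225899/44006426)·1 = 1 ✓
b·c: 661116792/682099603·31/12 + (-37926361/88012852)·40/11 + (-19225899/44006426)·1 = 1/2 ✓
b·c²: 661116792/682099603·961/144 + (-37926361/88012852)·1600/121 + (-19225899/44006426)·1 = 1/3 ✓
b·Ac: (-37926361/88012852)·899/132 + (-19225899/44006426)·(-4373/616) = 1/6 ✓
b·c³: 661116792/682099603·29791/1728 + (-37926361/88012852)·64000/1331 + (-19225899/44006426)·1 = -77503087661/17426544696 ≠ 1/4 ⇒ order 3.
b·(c∘Ac): (-37926361/88012852)·8990/363 + (-19225899/44006426)·(-4373/616) = -7995694607/1056154224 ≠ 1/8
b·Ac²: (-37926361/88012852)·27869/1584 + (-19225899/44006426)·(-2051641/81312) = 59979313049/17426544696 ≠ 1/12
b·A²c: (-19225899/44006426)·(-2697/220) = 4713840873/880128520 ≠ 1/24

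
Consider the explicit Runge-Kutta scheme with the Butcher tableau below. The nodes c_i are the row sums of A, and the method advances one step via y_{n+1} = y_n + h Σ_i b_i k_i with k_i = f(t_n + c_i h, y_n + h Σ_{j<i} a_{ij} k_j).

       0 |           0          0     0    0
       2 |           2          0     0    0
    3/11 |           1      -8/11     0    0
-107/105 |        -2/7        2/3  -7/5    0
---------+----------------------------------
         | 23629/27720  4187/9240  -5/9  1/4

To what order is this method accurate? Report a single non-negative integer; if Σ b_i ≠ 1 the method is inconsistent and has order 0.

2

b = (23629/27720, 4187/9240, -5/9, 1/4)
c = (0, 2, 3/11, -107/105)
Ac = (0, 0, -16/11, 157/165)
Σ b_i: 23629/27720·1 + 4187/9240·1 + (-5/9)·1 + 1/4·1 = 1 ✓
b·c: 4187/9240·2 + (-5/9)·3/11 + 1/4·(-107/105) = 1/2 ✓
b·c²: 4187/9240·4 + (-5/9)·9/121 + 1/4·11449/11025 = 10836799/5336100 ≠ 1/3 ⇒ order 2.
b·Ac: (-5/9)·(-16/11) + 1/4·157/165 = 2071/1980 ≠ 1/6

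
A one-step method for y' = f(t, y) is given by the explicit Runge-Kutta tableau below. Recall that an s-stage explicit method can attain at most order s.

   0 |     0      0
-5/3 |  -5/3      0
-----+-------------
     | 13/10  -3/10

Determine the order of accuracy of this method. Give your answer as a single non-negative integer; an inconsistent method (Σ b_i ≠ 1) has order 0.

b = (13/10, -3/10)
c = (0, -5/3)
Σ b_i: 13/10·1 + (-3/10)·1 = 1 ✓
b·c: (-3/10)·(-5/3) = 1/2 ✓; 2 stages ⇒ order 2.

2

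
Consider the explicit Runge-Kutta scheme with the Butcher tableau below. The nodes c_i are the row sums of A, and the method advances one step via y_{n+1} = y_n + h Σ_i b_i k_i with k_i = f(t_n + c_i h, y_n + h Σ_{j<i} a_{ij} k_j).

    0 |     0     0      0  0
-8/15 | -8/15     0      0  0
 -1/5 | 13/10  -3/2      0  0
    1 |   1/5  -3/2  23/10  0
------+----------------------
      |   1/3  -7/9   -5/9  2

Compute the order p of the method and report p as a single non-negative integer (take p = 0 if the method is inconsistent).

1

b = (1/3, -7/9, -5/9, 2)
c = (0, -8/15, -1/5, 1)
Ac = (0, 0, 4/5, 17/50)
Σ b_i: 1/3·1 + (-7/9)·1 + (-5/9)·1 + 2·1 = 1 ✓
b·c: (-7/9)·(-8/15) + (-5/9)·(-1/5) + 2·1 = 341/135 ≠ 1/2 ⇒ order 1.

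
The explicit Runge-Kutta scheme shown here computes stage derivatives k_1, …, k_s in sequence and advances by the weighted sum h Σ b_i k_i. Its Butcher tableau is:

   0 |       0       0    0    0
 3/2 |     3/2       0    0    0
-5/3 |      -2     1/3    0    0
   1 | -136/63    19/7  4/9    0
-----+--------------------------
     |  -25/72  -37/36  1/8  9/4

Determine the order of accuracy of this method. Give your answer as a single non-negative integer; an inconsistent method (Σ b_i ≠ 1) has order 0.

2

b = (-25/72, -37/36, 1/8, 9/4)
c = (0, 3/2, -5/3, 1)
Ac = (0, 0, 1/2, 1259/378)
Σ b_i: (-25/72)·1 + (-37/36)·1 + 1/8·1 + 9/4·1 = 1 ✓
b·c: (-37/36)·3/2 + 1/8·(-5/3) + 9/4·1 = 1/2 ✓
b·c²: (-37/36)·9/4 + 1/8·25/9 + 9/4·1 = 41/144 ≠ 1/3 ⇒ order 2.
b·Ac: 1/8·1/2 + 9/4·1259/378 = 2539/336 ≠ 1/6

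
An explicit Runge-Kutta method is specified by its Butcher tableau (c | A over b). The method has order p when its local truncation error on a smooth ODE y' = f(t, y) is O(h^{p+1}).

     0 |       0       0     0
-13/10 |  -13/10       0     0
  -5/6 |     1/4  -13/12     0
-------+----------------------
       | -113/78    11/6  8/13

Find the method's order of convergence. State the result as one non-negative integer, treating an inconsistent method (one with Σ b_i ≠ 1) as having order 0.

1

b = (-113/78, 11/6, 8/13)
c = (0, -13/10, -5/6)
Ac = (0, 0, 169/120)
Σ b_i: (-113/78)·1 + 11/6·1 + 8/13·1 = 1 ✓
b·c: 11/6·(-13/10) + 8/13·(-5/6) = -753/260 ≠ 1/2 ⇒ order 1.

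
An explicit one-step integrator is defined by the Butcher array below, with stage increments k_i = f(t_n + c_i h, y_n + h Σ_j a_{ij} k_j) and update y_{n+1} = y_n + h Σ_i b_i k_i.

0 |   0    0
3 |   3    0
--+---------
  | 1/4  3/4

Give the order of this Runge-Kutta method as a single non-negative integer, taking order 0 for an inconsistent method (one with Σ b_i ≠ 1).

b = (1/4, 3/4)
c = (0, 3)
Σ b_i: 1/4·1 + 3/4·1 = 1 ✓
b·c: 3/4·3 = 9/4 ≠ 1/2 ⇒ order 1.

1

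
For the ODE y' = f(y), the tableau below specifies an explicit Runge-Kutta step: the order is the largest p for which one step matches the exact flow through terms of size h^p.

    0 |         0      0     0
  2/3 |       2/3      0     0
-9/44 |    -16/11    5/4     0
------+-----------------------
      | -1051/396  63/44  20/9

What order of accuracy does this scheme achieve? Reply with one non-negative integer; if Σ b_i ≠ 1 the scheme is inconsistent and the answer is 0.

2

b = (-1051/396, 63/44, 20/9)
c = (0, 2/3, -9/44)
Ac = (0, 0, 5/6)
Σ b_i: (-1051/396)·1 + 63/44·1 + 20/9·1 = 1 ✓
b·c: 63/44·2/3 + 20/9·(-9/44) = 1/2 ✓
b·c²: 63/44·4/9 + 20/9·81/1936 = 353/484 ≠ 1/3 ⇒ order 2.
b·Ac: 20/9·5/6 = 50/27 ≠ 1/6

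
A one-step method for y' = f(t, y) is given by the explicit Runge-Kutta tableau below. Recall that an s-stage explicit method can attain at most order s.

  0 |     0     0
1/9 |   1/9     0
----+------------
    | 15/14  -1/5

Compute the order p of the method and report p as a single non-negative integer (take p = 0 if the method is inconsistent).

0

b = (15/14, -1/5)
c = (0, 1/9)
Σ b_i: 15/14·1 + (-1/5)·1 = 61/70 ≠ 1 ⇒ order 0.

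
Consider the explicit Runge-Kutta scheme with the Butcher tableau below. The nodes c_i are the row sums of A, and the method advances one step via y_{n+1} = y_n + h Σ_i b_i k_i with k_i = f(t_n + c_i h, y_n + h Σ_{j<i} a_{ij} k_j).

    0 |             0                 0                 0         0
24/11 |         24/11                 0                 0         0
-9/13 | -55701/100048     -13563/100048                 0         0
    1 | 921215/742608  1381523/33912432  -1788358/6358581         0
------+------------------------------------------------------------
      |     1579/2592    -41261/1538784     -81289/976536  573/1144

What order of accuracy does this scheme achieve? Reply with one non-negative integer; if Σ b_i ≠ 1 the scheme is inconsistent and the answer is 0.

4

b = (1579/2592, -41261/1538784, -81289/976536, 573/1144)
c = (0, 24/11, -9/13, 1)
Ac = (0, 0, -3699/12506, 325/1146)
Σ b_i: 1579/2592·1 + (-41261/1538784)·1 + (-81289/976536)·1 + 573/1144·1 = 1 ✓
b·c: (-41261/1538784)·24/11 + (-81289/976536)·(-9/13) + 573/1144·1 = 1/2 ✓
b·c²: (-41261/1538784)·576/121 + (-81289/976536)·81/169 + 573/1144·1 = 1/3 ✓
b·Ac: (-81289/976536)·(-3699/12506) + 573/1144·325/1146 = 1/6 ✓
b·c³: (-41261/1538784)·13824/1331 + (-81289/976536)·(-729/2197) + 573/1144·1 = 1/4 ✓
b·(c∘Ac): (-81289/976536)·33291/162578 + 573/1144·325/1146 = 1/8 ✓
b·Ac²: (-81289/976536)·(-44388/68783) + 573/1144·1118/18909 = 1/12 ✓
b·A²c: 573/1144·143/1719 = 1/24 ✓; 4 stages ⇒ order 4.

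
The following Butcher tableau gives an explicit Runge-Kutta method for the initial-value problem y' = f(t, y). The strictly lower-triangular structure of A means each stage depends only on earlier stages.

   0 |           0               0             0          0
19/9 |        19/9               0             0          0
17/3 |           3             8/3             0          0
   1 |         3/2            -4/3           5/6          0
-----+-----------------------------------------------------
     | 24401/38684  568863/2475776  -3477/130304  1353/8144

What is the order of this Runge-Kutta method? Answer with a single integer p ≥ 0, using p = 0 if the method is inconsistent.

b = (24401/38684, 568863/2475776, -3477/130304, 1353/8144)
c = (0, 19/9, 17/3, 1)
Ac = (0, 0, 152/27, 103/54)
Σ b_i: 24401/38684·1 + 568863/2475776·1 + (-3477/130304)·1 + 1353/8144·1 = 1 ✓
b·c: 568863/2475776·19/9 + (-3477/130304)·17/3 + 1353/8144·1 = 1/2 ✓
b·c²: 568863/2475776·361/81 + (-3477/130304)·289/9 + 1353/8144·1 = 1/3 ✓
b·Ac: (-3477/130304)·152/27 + 1353/8144·103/54 = 1/6 ✓
b·c³: 568863/2475776·6859/729 + (-3477/130304)·4913/27 + 1353/8144·1 = -46313/18324 ≠ 1/4 ⇒ order 3.
b·(c∘Ac): (-3477/130304)·2584/81 + 1353/8144·103/54 = -117499/219888 ≠ 1/8
b·Ac²: (-3477/130304)·2888/243 + 1353/8144·10117/486 = 86341/27486 ≠ 1/12
b·A²c: 1353/8144·380/81 = 42845/54972 ≠ 1/24

3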